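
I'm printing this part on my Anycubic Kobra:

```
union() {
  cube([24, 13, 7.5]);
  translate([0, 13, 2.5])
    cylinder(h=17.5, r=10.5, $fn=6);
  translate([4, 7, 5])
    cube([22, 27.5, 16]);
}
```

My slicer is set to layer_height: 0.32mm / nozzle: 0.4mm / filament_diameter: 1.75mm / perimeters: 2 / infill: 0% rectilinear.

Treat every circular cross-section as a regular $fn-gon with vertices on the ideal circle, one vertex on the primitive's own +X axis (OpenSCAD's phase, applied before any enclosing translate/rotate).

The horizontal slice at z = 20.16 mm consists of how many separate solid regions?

At z = 20.16 mm: the cube does not reach this height (z outside [0, 7.5]); the cylinder at (0, 13) is not intersected at this z (z outside [2.5, 20]); the 22×27.5 cube at (4, 7) contributes its full rectangle; Merging all regions: only the 22×27.5 cube at (4, 7) is present, so the union is just that shape — 1 connected region. The result has 1 disconnected region.

1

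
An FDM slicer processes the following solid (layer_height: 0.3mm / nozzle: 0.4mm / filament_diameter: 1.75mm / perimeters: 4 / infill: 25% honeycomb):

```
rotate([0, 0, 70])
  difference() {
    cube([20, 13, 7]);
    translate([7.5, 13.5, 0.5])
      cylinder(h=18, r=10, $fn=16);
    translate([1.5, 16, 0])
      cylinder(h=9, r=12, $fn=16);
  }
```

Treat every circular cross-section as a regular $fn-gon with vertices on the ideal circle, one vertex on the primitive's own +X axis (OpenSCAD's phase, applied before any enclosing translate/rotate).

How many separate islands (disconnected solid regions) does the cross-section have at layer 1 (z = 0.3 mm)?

1

At z = 0.3 mm: the cube is present — its section is the full 20×13 rectangle; the cylinder at (7.5, 13.5) does not reach this height (z outside [0.5, 18.5]); the r=12 cylinder at (1.5, 16) gives a regular 16-gon of circumradius 12 (constant along its height); After the difference (first − rest): starting from the 20×13 cube, the r=12 cylinder at (1.5, 16) partially overlaps it — only the 88.38 mm² overlap (of its 440.85 mm²) is removed, clipping the outline — 1 connected region; (rotated 70° about Z; rotation is an isometry so areas/perimeters/island counts are preserved). Overall, the cross-section is a single solid region. Island count = 1.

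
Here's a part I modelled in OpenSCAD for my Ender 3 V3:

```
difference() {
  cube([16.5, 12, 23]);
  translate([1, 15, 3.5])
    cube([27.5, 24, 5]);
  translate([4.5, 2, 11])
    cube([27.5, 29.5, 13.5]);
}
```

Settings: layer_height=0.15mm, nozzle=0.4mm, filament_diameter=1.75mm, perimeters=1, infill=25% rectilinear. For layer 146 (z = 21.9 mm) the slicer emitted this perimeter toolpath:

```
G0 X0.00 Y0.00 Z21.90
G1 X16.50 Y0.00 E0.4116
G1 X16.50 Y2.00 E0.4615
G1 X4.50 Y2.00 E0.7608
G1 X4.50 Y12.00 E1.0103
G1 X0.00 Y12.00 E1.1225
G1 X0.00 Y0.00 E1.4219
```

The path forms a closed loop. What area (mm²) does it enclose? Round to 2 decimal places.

Apply the shoelace formula to the sequence of (X, Y) vertices; enclosed area = 78.00 mm².

78.00 mm²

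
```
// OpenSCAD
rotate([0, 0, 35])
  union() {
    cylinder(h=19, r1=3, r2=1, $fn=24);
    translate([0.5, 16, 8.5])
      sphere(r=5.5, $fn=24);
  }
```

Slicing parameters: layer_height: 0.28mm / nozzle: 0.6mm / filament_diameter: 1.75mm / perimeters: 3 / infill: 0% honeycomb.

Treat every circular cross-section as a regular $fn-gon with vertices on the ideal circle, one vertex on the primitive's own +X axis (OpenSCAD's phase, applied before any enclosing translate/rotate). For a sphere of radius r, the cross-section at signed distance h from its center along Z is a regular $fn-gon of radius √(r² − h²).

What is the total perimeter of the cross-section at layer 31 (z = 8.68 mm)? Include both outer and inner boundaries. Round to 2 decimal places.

47.51 mm

At z = 8.68 mm: the cone contributes a regular 24-gon of circumradius 2.086 (interpolated between r1=3 and r2=1 at t=0.457) (perimeter = 2·24·2.086·sin(180°/24) = 13.07 mm); the sphere at (0.5, 16): section is a regular 24-gon, circumradius = √(r²−h²) = √(5.5²−0.18²) = 5.497 (perimeter = 2·24·5.497·sin(180°/24) = 34.44 mm); Taking the union: the 2 present regions are separate (no shared area or edge), so areas and boundary lengths simply add and each stays a separate island — boundary = 47.51 mm; (rotated 35° about Z; rotation is an isometry so areas/perimeters/island counts are preserved). Overall, the cross-section has 2 separate islands. Total boundary length (outer) = 47.51 mm.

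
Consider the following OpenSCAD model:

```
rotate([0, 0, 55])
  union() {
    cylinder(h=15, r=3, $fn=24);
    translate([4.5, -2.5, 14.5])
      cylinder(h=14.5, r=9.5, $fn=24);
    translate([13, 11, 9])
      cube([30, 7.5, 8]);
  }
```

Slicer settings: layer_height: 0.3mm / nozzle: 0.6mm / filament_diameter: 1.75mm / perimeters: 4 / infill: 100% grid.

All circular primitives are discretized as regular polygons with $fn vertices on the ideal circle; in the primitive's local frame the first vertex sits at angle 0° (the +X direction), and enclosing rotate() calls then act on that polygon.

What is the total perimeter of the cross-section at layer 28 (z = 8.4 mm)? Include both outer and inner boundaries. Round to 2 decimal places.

18.80 mm

At z = 8.4 mm: the r=3 cylinder gives a regular 24-gon of circumradius 3 (constant along its height) (perimeter = 2·24·3.000·sin(180°/24) = 18.80 mm); the cylinder at (4.5, -2.5) is not intersected at this z (z outside [14.5, 29]); the cube at (13, 11) is not intersected at this z (z outside [9, 17]); Combining (union): only the r=3 cylinder is present, so the union is just that shape — boundary = 18.80 mm; (rotated 55° about Z; rotation is an isometry so areas/perimeters/island counts are preserved). Overall, the cross-section is a single solid region. Total boundary length (outer) = 18.80 mm.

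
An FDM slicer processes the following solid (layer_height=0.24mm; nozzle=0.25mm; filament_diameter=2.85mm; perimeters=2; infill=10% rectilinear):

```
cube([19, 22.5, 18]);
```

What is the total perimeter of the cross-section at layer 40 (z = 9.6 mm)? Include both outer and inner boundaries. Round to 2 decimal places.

At z = 9.6 mm: the cube is present — its section is the full 19×22.5 rectangle (perimeter 83.00 mm). Overall, the cross-section is a single solid region. Total boundary length (outer) = 83.00 mm.

83.00 mm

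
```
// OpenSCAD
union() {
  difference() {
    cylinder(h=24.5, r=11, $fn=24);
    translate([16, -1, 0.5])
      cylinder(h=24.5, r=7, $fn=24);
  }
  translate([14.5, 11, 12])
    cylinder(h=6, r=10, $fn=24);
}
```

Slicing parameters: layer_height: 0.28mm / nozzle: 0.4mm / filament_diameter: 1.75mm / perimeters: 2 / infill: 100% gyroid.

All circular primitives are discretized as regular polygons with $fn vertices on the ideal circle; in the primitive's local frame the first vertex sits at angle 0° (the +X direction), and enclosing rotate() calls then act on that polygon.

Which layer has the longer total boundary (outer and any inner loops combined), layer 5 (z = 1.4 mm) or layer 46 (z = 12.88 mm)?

layer 46 (z = 12.88 mm)

Layer 5 (z = 1.4): the r=11 cylinder contributes a regular 24-gon of circumradius 11 (perimeter = 2·24·11.000·sin(180°/24) = 68.92 mm); the r=7 cylinder at (16, -1) gives a regular 24-gon of circumradius 7 (constant along its height) (perimeter = 2·24·7.000·sin(180°/24) = 43.86 mm); Taking the first minus the rest: starting from the r=11 cylinder, the r=7 cylinder at (16, -1) partially overlaps it — only the 9.73 mm² overlap (of its 152.19 mm²) is removed, clipping the outline — boundary = 69.20 mm; the cylinder at (14.5, 11) is not intersected at this z (z outside [12, 18]); Combining (union): only that combined region is present, so the union is just that shape — boundary = 69.20 mm. So its perimeter = 69.20 mm. Layer 46 (z = 12.88): the cylinder: section is a regular 24-gon, circumradius r=11 (perimeter = 2·24·11.000·sin(180°/24) = 68.92 mm); the r=7 cylinder at (16, -1) contributes a regular 24-gon of circumradius 7 (perimeter = 2·24·7.000·sin(180°/24) = 43.86 mm); Subtracting the remaining from the first: starting from the r=11 cylinder, the r=7 cylinder at (16, -1) partially overlaps it — only the 9.73 mm² overlap (of its 152.19 mm²) is removed, clipping the outline — boundary = 69.20 mm; the r=10 cylinder at (14.5, 11) gives a regular 24-gon of circumradius 10 (constant along its height) (perimeter = 2·24·10.000·sin(180°/24) = 62.65 mm); Merging all regions: the regions partially overlap (shared area 17.84 mm²), so the edge portions inside another operand are dropped and the merged outline is re-measured after clipping — boundary = 111.84 mm. So its perimeter = 111.84 mm. Layer 46 is larger (111.84 vs 69.20 mm).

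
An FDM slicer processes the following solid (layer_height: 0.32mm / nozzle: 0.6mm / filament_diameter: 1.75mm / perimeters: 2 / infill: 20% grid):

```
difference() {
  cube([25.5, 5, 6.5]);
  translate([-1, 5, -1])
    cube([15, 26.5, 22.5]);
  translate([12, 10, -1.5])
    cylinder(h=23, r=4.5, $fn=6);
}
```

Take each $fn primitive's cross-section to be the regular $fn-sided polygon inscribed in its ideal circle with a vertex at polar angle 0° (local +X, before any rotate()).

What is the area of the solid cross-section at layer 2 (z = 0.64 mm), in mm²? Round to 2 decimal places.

127.50 mm²

At z = 0.64 mm: the cube (footprint 25.5×5) is included at this height (area 127.50 mm²); the 15×26.5 cube at (-1, 5) contributes its full rectangle (area 397.50 mm²); the r=4.5 cylinder at (12, 10) gives a regular 6-gon of circumradius 4.5 (constant along its height) (area = (6/2)·4.500²·sin(360°/6) = 52.61 mm²); Subtracting the remaining from the first: starting from the 25.5×5 cube (127.50 mm²), the 15×26.5 cube at (-1, 5) misses the remaining region (no effect); the r=4.5 cylinder at (12, 10) misses the remaining region (no effect) — area = 127.50 mm². Overall, the cross-section is a single solid region. Net area = 127.50 mm².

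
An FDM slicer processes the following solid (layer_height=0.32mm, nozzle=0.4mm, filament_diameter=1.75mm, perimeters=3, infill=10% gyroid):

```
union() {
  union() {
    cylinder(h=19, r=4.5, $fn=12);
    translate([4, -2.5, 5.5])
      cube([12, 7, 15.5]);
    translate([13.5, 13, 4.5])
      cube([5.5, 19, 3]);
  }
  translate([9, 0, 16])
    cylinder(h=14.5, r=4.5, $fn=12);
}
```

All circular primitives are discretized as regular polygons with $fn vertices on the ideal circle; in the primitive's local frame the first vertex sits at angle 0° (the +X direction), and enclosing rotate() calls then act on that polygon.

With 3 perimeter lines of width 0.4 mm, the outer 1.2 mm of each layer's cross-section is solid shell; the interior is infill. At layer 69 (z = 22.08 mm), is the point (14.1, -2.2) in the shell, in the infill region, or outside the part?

outside

At z = 22.08 mm: the cylinder is absent (z outside [0, 19]); the cube at (4, -2.5) does not reach this height (z outside [5.5, 21]); the cube at (13.5, 13) does not reach this height (z outside [4.5, 7.5]); Taking the union: nothing is present at this height; the r=4.5 cylinder at (9, 0) gives a regular 12-gon of circumradius 4.5 (constant along its height); Taking the union: only the r=4.5 cylinder at (9, 0) is present, so the union is just that shape — 1 connected region. Overall, the cross-section is a single solid region. The nearest boundary edge runs (12.90, -2.25)→(13.50, 0.00); distance from the point to it = 1.15 mm. The point is not inside any of the regions above, so it lies outside the cross-section (1.15 mm from the nearest boundary).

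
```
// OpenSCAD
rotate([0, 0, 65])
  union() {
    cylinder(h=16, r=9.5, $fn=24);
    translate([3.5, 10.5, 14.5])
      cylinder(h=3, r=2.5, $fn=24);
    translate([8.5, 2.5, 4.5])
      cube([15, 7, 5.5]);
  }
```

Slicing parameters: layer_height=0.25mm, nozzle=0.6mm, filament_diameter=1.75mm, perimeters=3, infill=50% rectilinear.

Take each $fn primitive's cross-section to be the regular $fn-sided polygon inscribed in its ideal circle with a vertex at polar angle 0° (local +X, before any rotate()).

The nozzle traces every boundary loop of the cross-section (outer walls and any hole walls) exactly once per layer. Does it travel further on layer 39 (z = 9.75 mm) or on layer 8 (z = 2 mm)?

Layer 39 (z = 9.75): the r=9.5 cylinder gives a regular 24-gon of circumradius 9.5 (constant along its height) (perimeter = 2·24·9.500·sin(180°/24) = 59.52 mm); the cylinder at (3.5, 10.5) does not reach this height (z outside [14.5, 17.5]); the 15×7 cube at (8.5, 2.5) contributes its full rectangle (perimeter 44.00 mm); Merging all regions: the regions partially overlap (shared area 0.52 mm²), so the edge portions inside another operand are dropped and the merged outline is re-measured after clipping — boundary = 99.55 mm; (rotated 65° about Z; rotation is an isometry so areas/perimeters/island counts are preserved). So its perimeter = 99.55 mm. Layer 8 (z = 2): the r=9.5 cylinder contributes a regular 24-gon of circumradius 9.5 (perimeter = 2·24·9.500·sin(180°/24) = 59.52 mm); the cylinder at (3.5, 10.5) is not intersected at this z (z outside [14.5, 17.5]); the cube at (8.5, 2.5) is not intersected at this z (z outside [4.5, 10]); Merging all regions: only the r=9.5 cylinder is present, so the union is just that shape — boundary = 59.52 mm; (whole slice rotated 65° about Z — lengths, areas and connectivity unchanged). So its perimeter = 59.52 mm. Layer 39 is larger (99.55 vs 59.52 mm).

layer 39 (z = 9.75 mm)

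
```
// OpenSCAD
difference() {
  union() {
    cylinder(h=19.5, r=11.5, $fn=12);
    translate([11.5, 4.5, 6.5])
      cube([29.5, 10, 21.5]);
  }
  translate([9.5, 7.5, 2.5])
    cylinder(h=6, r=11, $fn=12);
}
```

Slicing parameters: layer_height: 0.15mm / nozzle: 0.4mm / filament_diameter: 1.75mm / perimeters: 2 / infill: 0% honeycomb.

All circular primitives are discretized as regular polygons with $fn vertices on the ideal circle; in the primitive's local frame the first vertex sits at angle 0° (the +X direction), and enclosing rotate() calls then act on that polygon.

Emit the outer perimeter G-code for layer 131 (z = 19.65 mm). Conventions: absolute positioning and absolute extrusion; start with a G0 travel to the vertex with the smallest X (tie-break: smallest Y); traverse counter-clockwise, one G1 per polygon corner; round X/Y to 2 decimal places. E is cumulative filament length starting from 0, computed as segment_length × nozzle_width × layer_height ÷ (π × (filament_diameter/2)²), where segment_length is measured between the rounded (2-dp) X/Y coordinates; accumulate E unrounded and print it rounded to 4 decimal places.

At z = 19.65 mm: the cylinder does not reach this height (z outside [0, 19.5]); the cube at (11.5, 4.5) is present — its section is the full 29.5×10 rectangle; Merging all regions: only the 29.5×10 cube at (11.5, 4.5) is present, so the union is just that shape — 1 connected region; the cylinder at (9.5, 7.5) is not intersected at this z (z outside [2.5, 8.5]); After the difference (first − rest): none of the subtracted shapes is present at this height, so that combined region is unchanged — 1 connected region. The outline is a single polygon with 4 vertices. Extrusion per mm of travel: 0.4 × 0.15 / (π × 0.875²) = 0.024945. Accumulating E over each segment gives final E = 1.9707.

G0 X11.50 Y4.50 Z19.65
G1 X41.00 Y4.50 E0.7359
G1 X41.00 Y14.50 E0.9853
G1 X11.50 Y14.50 E1.7212
G1 X11.50 Y4.50 E1.9707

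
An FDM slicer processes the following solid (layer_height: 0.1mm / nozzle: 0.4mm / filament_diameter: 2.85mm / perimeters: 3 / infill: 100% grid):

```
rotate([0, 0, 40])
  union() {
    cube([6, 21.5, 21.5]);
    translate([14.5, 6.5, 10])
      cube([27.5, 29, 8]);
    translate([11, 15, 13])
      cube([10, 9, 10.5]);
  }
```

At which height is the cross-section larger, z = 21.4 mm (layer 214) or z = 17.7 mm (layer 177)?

Layer 214 (z = 21.4): the cube (footprint 6×21.5) is included at this height (area 129.00 mm²); the cube at (14.5, 6.5) is not intersected at this z (z outside [10, 18]); the cube at (11, 15) (footprint 10×9) is included at this height (area 90.00 mm²); Taking the union: the 2 present regions are separate (no shared area or edge), so areas and boundary lengths simply add and each stays a separate island — area = 219.00 mm²; (whole slice rotated 40° about Z — lengths, areas and connectivity unchanged). So its area = 219.00 mm². Layer 177 (z = 17.7): the cube is present — its section is the full 6×21.5 rectangle (area 129.00 mm²); the cube at (14.5, 6.5) is present — its section is the full 27.5×29 rectangle (area 797.50 mm²); the cube at (11, 15) (footprint 10×9) is included at this height (area 90.00 mm²); Merging all regions: the regions partially overlap — summed areas 1016.50 mm² minus the doubly-counted overlap 58.50 mm² gives 958.00 mm² — area = 958.00 mm²; (rotated 40° about Z; rotation is an isometry so areas/perimeters/island counts are preserved). So its area = 958.00 mm². Layer 177 is larger (958.00 vs 219.00 mm²).

layer 177 (z = 17.7 mm)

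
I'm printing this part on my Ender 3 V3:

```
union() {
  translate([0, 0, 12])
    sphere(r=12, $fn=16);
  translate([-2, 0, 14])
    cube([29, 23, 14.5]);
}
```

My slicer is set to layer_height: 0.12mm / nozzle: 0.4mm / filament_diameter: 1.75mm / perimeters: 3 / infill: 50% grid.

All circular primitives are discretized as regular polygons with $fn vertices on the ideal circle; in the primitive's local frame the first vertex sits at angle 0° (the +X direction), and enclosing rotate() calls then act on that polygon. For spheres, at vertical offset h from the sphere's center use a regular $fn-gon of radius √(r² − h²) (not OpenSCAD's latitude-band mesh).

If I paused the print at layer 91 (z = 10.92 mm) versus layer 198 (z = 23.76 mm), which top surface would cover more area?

layer 198 (z = 23.76 mm)

Layer 91 (z = 10.92): the sphere: section is a regular 16-gon, circumradius = √(r²−h²) = √(12²−1.08²) = 11.951 (area = (16/2)·11.951²·sin(360°/16) = 437.28 mm²); the cube at (-2, 0) does not reach this height (z outside [14, 28.5]); Taking the union: only the r=12 sphere is present, so the union is just that shape — area = 437.28 mm². So its area = 437.28 mm². Layer 198 (z = 23.76): the r=12 sphere contributes a regular 16-gon of circumradius √(12²−11.76²) = 2.388 (area = (16/2)·2.388²·sin(360°/16) = 17.46 mm²); the cube at (-2, 0) is present — its section is the full 29×23 rectangle (area 667.00 mm²); Combining (union): the regions partially overlap — summed areas 684.46 mm² minus the doubly-counted overlap 8.43 mm² gives 676.03 mm² — area = 676.03 mm². So its area = 676.03 mm². Layer 198 is larger (676.03 vs 437.28 mm²).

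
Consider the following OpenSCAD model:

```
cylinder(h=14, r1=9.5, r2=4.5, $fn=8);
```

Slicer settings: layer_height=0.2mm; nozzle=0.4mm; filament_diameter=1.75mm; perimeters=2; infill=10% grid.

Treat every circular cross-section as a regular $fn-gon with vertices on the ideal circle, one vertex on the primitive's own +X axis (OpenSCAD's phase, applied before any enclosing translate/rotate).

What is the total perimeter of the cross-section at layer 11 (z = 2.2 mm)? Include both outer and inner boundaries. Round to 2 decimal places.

53.36 mm

At z = 2.2 mm: the cone (r1=9.5→r2=4.5) has section circumradius 8.714 here — a regular 8-gon (perimeter = 2·8·8.714·sin(180°/8) = 53.36 mm). Overall, the cross-section is a single solid region. Total boundary length (outer) = 53.36 mm.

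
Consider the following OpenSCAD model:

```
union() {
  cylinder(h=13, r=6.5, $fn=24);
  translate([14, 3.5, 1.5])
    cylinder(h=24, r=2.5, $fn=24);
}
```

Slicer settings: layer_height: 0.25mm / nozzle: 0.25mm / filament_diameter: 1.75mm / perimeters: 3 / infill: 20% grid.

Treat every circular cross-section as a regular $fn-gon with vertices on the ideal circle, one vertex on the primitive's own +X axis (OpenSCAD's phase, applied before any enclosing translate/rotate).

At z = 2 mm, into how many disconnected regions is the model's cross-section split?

2

At z = 2 mm: the r=6.5 cylinder contributes a regular 24-gon of circumradius 6.5; the r=2.5 cylinder at (14, 3.5) gives a regular 24-gon of circumradius 2.5 (constant along its height); Combining (union): the 2 present regions are separate (no shared area or edge), so areas and boundary lengths simply add and each stays a separate island — 2 connected regions. The result has 2 disconnected regions.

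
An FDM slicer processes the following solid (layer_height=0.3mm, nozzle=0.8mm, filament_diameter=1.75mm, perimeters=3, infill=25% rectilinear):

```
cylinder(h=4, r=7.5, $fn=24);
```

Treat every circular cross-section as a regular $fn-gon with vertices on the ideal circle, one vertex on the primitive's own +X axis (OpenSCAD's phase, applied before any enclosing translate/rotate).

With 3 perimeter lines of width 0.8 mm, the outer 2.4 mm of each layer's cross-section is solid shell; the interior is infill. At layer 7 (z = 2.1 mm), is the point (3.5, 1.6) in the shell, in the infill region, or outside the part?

At z = 2.1 mm: the r=7.5 cylinder contributes a regular 24-gon of circumradius 7.5. Overall, the cross-section is a single solid region. The nearest boundary edge runs (7.24, 1.94)→(6.50, 3.75); distance from the point to it = 3.59 mm. The point is inside the cross-section and 3.59 mm from the nearest boundary — more than the 2.4 mm shell width (3 × 0.8), so it's in the infill interior.

infill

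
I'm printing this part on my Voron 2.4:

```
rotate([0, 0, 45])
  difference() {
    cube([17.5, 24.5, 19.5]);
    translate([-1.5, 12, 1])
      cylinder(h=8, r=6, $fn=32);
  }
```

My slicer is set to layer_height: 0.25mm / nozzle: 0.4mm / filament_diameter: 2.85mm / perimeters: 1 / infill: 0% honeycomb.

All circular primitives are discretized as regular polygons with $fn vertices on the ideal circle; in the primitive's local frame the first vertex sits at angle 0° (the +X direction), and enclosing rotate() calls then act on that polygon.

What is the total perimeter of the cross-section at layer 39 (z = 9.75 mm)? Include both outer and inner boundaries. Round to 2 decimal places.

At z = 9.75 mm: the cube is present — its section is the full 17.5×24.5 rectangle (perimeter 84.00 mm); the cylinder at (-1.5, 12) is not intersected at this z (z outside [1, 9]); Taking the first minus the rest: none of the subtracted shapes is present at this height, so the 17.5×24.5 cube is unchanged — boundary = 84.00 mm; (rotated 45° about Z; rotation is an isometry so areas/perimeters/island counts are preserved). Overall, the cross-section is a single solid region. Total boundary length (outer) = 84.00 mm.

84.00 mm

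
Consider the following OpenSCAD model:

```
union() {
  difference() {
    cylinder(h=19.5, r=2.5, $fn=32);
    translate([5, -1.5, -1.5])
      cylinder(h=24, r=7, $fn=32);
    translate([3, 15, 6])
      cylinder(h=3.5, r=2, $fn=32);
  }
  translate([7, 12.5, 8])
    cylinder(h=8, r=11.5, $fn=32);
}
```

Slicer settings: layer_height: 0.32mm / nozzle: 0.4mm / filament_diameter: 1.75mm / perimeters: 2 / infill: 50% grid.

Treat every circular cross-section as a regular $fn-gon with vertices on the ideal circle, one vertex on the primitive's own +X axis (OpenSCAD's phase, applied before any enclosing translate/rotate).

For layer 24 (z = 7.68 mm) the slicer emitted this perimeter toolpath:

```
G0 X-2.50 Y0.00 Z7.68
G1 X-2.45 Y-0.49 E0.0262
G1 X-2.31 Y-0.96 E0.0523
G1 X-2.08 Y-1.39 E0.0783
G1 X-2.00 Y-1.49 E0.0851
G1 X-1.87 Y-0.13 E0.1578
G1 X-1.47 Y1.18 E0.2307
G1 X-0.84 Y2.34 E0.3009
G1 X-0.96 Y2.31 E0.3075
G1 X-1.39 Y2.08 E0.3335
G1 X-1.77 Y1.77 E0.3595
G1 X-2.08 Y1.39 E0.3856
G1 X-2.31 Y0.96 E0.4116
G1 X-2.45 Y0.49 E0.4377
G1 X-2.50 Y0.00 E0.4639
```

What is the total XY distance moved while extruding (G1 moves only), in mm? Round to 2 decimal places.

8.72 mm

Sum the Euclidean lengths of each G1 segment: total = 8.72 mm.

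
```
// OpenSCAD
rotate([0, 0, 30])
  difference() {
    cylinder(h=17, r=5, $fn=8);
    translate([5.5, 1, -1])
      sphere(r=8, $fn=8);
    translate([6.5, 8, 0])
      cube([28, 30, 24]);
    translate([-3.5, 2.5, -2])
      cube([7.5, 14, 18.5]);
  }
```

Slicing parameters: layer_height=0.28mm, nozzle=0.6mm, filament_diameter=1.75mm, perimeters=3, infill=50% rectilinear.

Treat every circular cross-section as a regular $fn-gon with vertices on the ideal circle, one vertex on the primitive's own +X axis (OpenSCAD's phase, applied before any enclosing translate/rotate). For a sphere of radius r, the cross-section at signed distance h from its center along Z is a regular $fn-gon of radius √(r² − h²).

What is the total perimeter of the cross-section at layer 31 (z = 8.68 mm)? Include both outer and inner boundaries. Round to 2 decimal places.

At z = 8.68 mm: the r=5 cylinder contributes a regular 8-gon of circumradius 5 (perimeter = 2·8·5.000·sin(180°/8) = 30.61 mm); the sphere at (5.5, 1) is absent (|z−center|=9.680 > r=8); the cube at (6.5, 8) is present — its section is the full 28×30 rectangle (perimeter 116.00 mm); the 7.5×14 cube at (-3.5, 2.5) contributes its full rectangle (perimeter 43.00 mm); Taking the first minus the rest: starting from the r=5 cylinder, the 28×30 cube at (6.5, 8) misses the remaining region (no effect); the 7.5×14 cube at (-3.5, 2.5) partially overlaps it — only the 12.69 mm² overlap (of its 105.00 mm²) is removed, clipping the outline — boundary = 30.39 mm; (whole slice rotated 30° about Z — lengths, areas and connectivity unchanged). Overall, the cross-section is a single solid region. Total boundary length (outer) = 30.39 mm.

30.39 mm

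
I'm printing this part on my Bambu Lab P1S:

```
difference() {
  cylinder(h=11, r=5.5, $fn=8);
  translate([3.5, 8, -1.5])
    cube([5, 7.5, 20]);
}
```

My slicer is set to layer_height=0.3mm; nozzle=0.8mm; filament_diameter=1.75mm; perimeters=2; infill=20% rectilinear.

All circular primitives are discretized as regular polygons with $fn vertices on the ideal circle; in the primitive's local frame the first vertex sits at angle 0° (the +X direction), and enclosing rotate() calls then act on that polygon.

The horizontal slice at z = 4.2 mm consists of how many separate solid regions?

1

At z = 4.2 mm: the r=5.5 cylinder contributes a regular 8-gon of circumradius 5.5; the cube at (3.5, 8) (footprint 5×7.5) is included at this height; After the difference (first − rest): starting from the r=5.5 cylinder, the 5×7.5 cube at (3.5, 8) misses the remaining region (no effect) — 1 connected region. The result has 1 disconnected region.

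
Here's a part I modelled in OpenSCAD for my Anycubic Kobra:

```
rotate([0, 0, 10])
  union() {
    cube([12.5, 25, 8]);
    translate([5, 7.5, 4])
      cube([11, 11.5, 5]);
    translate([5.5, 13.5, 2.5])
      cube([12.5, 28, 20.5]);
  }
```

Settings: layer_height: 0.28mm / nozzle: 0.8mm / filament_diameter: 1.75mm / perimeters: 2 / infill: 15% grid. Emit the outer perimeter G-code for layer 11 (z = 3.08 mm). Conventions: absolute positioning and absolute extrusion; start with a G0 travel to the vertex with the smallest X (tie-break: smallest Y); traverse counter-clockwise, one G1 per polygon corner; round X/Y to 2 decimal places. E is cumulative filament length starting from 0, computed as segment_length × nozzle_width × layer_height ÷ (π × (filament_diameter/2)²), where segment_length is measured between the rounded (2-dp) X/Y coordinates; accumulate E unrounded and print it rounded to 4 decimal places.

G0 X-4.34 Y24.62 Z3.08
G1 X0.00 Y0.00 E2.3282
G1 X12.31 Y2.17 E3.4923
G1 X9.97 Y15.47 E4.7499
G1 X15.38 Y16.42 E5.2614
G1 X10.52 Y44.00 E7.8695
G1 X-1.79 Y41.82 E9.0337
G1 X1.08 Y25.58 E10.5696
G1 X-4.34 Y24.62 E11.0822

At z = 3.08 mm: the cube is present — its section is the full 12.5×25 rectangle; the cube at (5, 7.5) is not intersected at this z (z outside [4, 9]); the cube at (5.5, 13.5) (footprint 12.5×28) is included at this height; Taking the union: the regions partially overlap (shared area 80.50 mm²), so overlapping operands fuse into one piece — 1 connected region; (rotated 10° about Z; rotation is an isometry so areas/perimeters/island counts are preserved). The outline is a single polygon with 8 vertices. Extrusion per mm of travel: 0.8 × 0.28 / (π × 0.875²) = 0.093128. Accumulating E over each segment gives final E = 11.0822.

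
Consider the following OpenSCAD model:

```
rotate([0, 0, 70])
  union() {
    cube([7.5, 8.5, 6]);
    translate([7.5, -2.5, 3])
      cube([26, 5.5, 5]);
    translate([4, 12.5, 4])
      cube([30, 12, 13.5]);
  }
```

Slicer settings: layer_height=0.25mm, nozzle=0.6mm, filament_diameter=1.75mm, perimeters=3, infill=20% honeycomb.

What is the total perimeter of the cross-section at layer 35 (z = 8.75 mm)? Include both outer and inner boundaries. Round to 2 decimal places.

At z = 8.75 mm: the cube is not intersected at this z (z outside [0, 6]); the cube at (7.5, -2.5) is not intersected at this z (z outside [3, 8]); the 30×12 cube at (4, 12.5) contributes its full rectangle (perimeter 84.00 mm); Merging all regions: only the 30×12 cube at (4, 12.5) is present, so the union is just that shape — boundary = 84.00 mm; (whole slice rotated 70° about Z — lengths, areas and connectivity unchanged). Overall, the cross-section is a single solid region. Total boundary length (outer) = 84.00 mm.

84.00 mm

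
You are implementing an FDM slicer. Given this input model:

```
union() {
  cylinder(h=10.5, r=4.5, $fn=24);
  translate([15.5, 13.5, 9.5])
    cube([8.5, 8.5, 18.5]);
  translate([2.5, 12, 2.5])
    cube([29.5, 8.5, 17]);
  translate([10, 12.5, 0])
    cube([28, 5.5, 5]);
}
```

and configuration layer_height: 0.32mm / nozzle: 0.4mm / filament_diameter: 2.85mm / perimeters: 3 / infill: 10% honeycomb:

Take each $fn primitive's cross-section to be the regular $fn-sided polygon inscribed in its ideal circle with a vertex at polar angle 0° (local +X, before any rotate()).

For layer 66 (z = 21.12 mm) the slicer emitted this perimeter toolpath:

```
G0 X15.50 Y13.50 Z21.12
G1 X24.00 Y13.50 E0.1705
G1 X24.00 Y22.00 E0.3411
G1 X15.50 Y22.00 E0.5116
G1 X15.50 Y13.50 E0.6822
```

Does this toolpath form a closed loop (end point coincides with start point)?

yes

Start point (G0): (15.50, 13.50). End point (last G1): the path returns to the start — closed.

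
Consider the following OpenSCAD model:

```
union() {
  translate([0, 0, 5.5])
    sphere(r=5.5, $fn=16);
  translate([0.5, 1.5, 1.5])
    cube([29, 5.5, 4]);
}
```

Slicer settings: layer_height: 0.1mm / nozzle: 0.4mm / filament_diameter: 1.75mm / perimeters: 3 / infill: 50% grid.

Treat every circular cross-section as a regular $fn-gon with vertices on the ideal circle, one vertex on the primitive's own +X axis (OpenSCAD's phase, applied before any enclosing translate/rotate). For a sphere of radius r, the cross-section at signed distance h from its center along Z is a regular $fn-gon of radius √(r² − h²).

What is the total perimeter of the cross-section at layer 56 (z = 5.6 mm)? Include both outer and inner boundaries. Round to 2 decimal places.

At z = 5.6 mm: the sphere: section is a regular 16-gon, circumradius = √(r²−h²) = √(5.5²−0.1²) = 5.499 (perimeter = 2·16·5.499·sin(180°/16) = 34.33 mm); the cube at (0.5, 1.5) does not reach this height (z outside [1.5, 5.5]); Taking the union: only the r=5.5 sphere is present, so the union is just that shape — boundary = 34.33 mm. Overall, the cross-section is a single solid region. Total boundary length (outer) = 34.33 mm.

34.33 mm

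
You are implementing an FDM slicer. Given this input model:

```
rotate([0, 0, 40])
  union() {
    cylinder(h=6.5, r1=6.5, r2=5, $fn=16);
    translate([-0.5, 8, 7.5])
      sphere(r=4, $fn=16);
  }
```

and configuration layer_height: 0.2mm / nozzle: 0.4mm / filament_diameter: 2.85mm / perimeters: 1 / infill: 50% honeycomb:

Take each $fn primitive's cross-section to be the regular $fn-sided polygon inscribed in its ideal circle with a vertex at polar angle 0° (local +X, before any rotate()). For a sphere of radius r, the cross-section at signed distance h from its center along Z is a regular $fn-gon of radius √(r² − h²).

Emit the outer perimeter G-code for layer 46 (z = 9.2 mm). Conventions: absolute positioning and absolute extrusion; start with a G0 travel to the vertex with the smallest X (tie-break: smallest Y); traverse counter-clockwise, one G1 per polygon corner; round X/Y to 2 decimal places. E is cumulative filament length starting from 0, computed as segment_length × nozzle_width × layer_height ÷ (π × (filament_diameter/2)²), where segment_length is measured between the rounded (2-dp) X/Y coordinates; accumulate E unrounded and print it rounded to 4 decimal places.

G0 X-9.13 Y6.12 Z9.20
G1 X-8.98 Y4.72 E0.0177
G1 X-8.30 Y3.48 E0.0354
G1 X-7.20 Y2.60 E0.0531
G1 X-5.84 Y2.20 E0.0708
G1 X-4.44 Y2.35 E0.0885
G1 X-3.20 Y3.03 E0.1062
G1 X-2.31 Y4.14 E0.1241
G1 X-1.92 Y5.49 E0.1417
G1 X-2.07 Y6.90 E0.1595
G1 X-2.75 Y8.13 E0.1771
G1 X-3.85 Y9.02 E0.1948
G1 X-5.21 Y9.41 E0.2126
G1 X-6.61 Y9.26 E0.2302
G1 X-7.85 Y8.58 E0.2480
G1 X-8.74 Y7.48 E0.2657
G1 X-9.13 Y6.12 E0.2835

At z = 9.2 mm: the cone is absent (z outside [0, 6.5]); the r=4 sphere at (-0.5, 8) slices to a regular 16-gon of circumradius 3.621 (√(r²−h²) with h=1.7 from center); Merging all regions: only the r=4 sphere at (-0.5, 8) is present, so the union is just that shape — 1 connected region; (whole slice rotated 40° about Z — lengths, areas and connectivity unchanged). The outline is a single polygon with 16 vertices. Extrusion per mm of travel: 0.4 × 0.2 / (π × 1.425²) = 0.012540. Accumulating E over each segment gives final E = 0.2835.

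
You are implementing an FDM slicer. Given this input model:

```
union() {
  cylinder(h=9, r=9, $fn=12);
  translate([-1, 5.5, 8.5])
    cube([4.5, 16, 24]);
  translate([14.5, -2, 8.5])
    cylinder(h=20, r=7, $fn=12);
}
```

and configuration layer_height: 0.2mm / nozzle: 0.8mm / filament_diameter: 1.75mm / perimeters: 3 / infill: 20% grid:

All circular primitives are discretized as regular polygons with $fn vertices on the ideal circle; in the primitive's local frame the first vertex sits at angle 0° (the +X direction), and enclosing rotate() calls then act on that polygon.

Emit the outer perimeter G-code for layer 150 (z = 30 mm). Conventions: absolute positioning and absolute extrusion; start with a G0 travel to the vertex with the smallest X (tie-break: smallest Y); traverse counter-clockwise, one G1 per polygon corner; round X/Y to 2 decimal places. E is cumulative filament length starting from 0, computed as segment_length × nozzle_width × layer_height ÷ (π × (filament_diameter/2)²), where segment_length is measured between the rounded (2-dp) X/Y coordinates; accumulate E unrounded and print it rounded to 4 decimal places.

At z = 30 mm: the cylinder is absent (z outside [0, 9]); the 4.5×16 cube at (-1, 5.5) contributes its full rectangle; the cylinder at (14.5, -2) is not intersected at this z (z outside [8.5, 28.5]); Taking the union: only the 4.5×16 cube at (-1, 5.5) is present, so the union is just that shape — 1 connected region. The outline is a single polygon with 4 vertices. Extrusion per mm of travel: 0.8 × 0.2 / (π × 0.875²) = 0.066520. Accumulating E over each segment gives final E = 2.7273.

G0 X-1.00 Y5.50 Z30.00
G1 X3.50 Y5.50 E0.2993
G1 X3.50 Y21.50 E1.3637
G1 X-1.00 Y21.50 E1.6630
G1 X-1.00 Y5.50 E2.7273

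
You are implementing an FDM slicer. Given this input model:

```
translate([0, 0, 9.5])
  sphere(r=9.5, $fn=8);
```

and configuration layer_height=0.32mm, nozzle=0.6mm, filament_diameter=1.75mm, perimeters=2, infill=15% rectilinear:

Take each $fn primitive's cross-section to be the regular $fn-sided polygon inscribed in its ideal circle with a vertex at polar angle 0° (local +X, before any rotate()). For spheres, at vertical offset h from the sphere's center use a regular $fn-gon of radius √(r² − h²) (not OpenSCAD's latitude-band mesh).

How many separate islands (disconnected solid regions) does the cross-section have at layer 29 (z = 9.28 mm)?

At z = 9.28 mm: the r=9.5 sphere slices to a regular 8-gon of circumradius 9.497 (√(r²−h²) with h=0.22 from center). Overall, the cross-section is a single solid region. Island count = 1.

1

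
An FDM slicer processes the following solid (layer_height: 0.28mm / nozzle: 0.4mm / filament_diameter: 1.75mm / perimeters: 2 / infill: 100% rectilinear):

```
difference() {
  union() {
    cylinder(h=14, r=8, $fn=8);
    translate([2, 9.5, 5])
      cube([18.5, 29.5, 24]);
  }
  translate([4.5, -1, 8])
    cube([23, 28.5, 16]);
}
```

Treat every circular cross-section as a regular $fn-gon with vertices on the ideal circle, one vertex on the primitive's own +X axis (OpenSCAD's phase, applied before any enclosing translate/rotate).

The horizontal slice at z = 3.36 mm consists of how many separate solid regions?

1

At z = 3.36 mm: the cylinder: section is a regular 8-gon, circumradius r=8; the cube at (2, 9.5) is absent (z outside [5, 29]); Merging all regions: only the r=8 cylinder is present, so the union is just that shape — 1 connected region; the cube at (4.5, -1) is absent (z outside [8, 24]); Taking the first minus the rest: none of the subtracted shapes is present at this height, so the result so far is unchanged — 1 connected region. The result has 1 disconnected region.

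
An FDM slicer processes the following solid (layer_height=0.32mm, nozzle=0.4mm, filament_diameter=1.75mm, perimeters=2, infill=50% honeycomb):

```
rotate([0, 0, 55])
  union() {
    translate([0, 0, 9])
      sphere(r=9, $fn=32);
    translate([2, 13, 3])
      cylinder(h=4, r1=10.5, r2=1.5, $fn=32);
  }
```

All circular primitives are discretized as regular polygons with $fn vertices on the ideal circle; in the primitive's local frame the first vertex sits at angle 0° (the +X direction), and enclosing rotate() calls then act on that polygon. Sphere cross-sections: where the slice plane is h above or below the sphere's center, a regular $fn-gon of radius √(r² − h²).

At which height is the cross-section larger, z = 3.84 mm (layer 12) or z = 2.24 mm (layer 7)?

Layer 12 (z = 3.84): the sphere: section is a regular 32-gon, circumradius = √(r²−h²) = √(9²−5.16²) = 7.374 (area = (32/2)·7.374²·sin(360°/32) = 169.73 mm²); the cone at (2, 13): at t=0.210 of its height the radius interpolates to r₁+(r₂−r₁)t = 8.610, giving a regular 32-gon of that circumradius (area = (32/2)·8.610²·sin(360°/32) = 231.40 mm²); Combining (union): the regions partially overlap — summed areas 401.13 mm² minus the doubly-counted overlap 16.91 mm² gives 384.21 mm² — area = 384.21 mm²; (whole slice rotated 55° about Z — lengths, areas and connectivity unchanged). So its area = 384.21 mm². Layer 7 (z = 2.24): the r=9 sphere slices to a regular 32-gon of circumradius 5.942 (√(r²−h²) with h=6.76 from center) (area = (32/2)·5.942²·sin(360°/32) = 110.19 mm²); the cone at (2, 13) is not intersected at this z (z outside [3, 7]); Taking the union: only the r=9 sphere is present, so the union is just that shape — area = 110.19 mm²; (rotated 55° about Z; rotation is an isometry so areas/perimeters/island counts are preserved). So its area = 110.19 mm². Layer 12 is larger (384.21 vs 110.19 mm²).

layer 12 (z = 3.84 mm)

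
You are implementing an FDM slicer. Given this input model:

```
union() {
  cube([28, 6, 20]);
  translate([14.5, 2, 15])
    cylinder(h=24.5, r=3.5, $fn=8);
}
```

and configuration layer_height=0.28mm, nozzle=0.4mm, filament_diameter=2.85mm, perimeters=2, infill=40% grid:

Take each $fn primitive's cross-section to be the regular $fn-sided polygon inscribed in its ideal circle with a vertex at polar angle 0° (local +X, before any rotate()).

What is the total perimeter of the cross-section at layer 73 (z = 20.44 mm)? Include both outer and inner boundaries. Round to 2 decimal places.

At z = 20.44 mm: the cube is absent (z outside [0, 20]); the r=3.5 cylinder at (14.5, 2) contributes a regular 8-gon of circumradius 3.5 (perimeter = 2·8·3.500·sin(180°/8) = 21.43 mm); Merging all regions: only the r=3.5 cylinder at (14.5, 2) is present, so the union is just that shape — boundary = 21.43 mm. Overall, the cross-section is a single solid region. Total boundary length (outer) = 21.43 mm.

21.43 mm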